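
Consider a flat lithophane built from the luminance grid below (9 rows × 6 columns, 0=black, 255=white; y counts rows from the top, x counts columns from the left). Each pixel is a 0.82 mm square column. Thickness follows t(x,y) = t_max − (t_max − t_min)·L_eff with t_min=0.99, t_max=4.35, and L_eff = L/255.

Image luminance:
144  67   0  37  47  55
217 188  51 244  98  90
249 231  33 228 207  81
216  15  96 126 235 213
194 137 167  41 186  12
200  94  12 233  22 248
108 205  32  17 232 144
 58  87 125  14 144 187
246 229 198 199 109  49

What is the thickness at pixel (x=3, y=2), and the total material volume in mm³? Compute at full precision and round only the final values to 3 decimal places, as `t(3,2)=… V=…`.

span = t_max - t_min = 4.35 - 0.99 = 3.360
L(3,2) = 228, L_eff = 228/255 = 0.894118
t(3,2) = 4.35 - 3.360·0.894118 = 1.346
Σt over all 9·6 pixels = 600893/4250 ≈ 141.3865882
V = pitch²·Σt = 0.82²·600893/4250 = 95.068

t(3,2)=1.346 V=95.068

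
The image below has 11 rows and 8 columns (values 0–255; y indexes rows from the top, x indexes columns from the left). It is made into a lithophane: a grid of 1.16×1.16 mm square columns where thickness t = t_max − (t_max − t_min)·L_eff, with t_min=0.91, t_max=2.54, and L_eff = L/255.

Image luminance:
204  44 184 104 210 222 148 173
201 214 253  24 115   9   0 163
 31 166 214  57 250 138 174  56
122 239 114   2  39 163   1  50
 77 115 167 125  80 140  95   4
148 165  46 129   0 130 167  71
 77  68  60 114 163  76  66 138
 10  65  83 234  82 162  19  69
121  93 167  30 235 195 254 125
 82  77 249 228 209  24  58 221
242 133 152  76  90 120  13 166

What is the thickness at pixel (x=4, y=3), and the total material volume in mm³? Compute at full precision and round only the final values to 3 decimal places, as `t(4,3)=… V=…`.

t(4,3)=2.291 V=209.689

span = t_max - t_min = 2.54 - 0.91 = 1.630
L(4,3) = 39, L_eff = 39/255 = 0.152941
t(4,3) = 2.54 - 1.630·0.152941 = 2.291
Σt over all 11·8 pixels = 3973753/25500 ≈ 155.8334510
V = pitch²·Σt = 1.16²·3973753/25500 = 209.689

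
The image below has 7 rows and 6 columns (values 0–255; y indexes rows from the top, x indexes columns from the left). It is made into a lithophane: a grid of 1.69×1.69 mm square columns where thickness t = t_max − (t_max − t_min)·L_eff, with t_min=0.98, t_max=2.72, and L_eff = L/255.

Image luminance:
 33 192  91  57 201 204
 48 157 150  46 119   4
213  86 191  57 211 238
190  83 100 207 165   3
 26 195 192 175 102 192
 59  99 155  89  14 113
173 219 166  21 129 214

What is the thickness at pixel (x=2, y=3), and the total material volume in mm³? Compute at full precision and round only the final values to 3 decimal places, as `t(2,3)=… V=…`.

span = t_max - t_min = 2.72 - 0.98 = 1.740
L(2,3) = 100, L_eff = 100/255 = 0.392157
t(2,3) = 2.72 - 1.740·0.392157 = 2.038
Σt over all 7·6 pixels = 329529/4250 ≈ 77.5362353
V = pitch²·Σt = 1.69²·329529/4250 = 221.451

t(2,3)=2.038 V=221.451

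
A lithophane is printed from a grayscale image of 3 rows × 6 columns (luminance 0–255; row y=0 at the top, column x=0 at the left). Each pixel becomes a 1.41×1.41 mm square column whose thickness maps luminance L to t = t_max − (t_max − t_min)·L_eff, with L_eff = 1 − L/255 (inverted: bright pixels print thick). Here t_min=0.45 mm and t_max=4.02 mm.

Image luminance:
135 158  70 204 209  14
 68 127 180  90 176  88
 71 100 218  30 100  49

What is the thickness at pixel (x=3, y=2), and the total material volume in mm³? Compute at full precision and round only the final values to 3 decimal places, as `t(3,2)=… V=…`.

t(3,2)=0.870 V=74.192

span = t_max - t_min = 4.02 - 0.45 = 3.570
L(3,2) = 30, L_eff = 1 - 30/255 = 0.882353 (inverted)
t(3,2) = 4.02 - 3.570·0.882353 = 0.870
Σt over all 3·6 pixels = 37.318
V = pitch²·Σt = 1.41²·37.318 = 74.192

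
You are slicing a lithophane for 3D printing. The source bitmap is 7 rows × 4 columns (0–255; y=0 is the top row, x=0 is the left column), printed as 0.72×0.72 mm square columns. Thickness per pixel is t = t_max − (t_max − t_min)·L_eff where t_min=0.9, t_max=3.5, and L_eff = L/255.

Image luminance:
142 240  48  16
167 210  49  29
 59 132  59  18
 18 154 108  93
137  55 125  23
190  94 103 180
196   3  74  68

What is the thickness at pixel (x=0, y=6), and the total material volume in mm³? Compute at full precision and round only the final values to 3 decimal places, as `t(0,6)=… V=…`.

t(0,6)=1.502 V=36.056

span = t_max - t_min = 3.5 - 0.9 = 2.600
L(0,6) = 196, L_eff = 196/255 = 0.768627
t(0,6) = 3.5 - 2.600·0.768627 = 1.502
Σt over all 7·4 pixels = 5912/85 ≈ 69.5529412
V = pitch²·Σt = 0.72²·5912/85 = 36.056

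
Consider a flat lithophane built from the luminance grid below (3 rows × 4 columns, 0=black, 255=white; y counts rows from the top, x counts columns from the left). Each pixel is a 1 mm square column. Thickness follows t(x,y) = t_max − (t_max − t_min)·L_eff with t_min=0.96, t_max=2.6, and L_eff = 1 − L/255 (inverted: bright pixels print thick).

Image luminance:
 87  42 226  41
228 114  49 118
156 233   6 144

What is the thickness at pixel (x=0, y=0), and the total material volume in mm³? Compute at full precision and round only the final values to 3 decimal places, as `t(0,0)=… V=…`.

t(0,0)=1.520 V=20.807

span = t_max - t_min = 2.6 - 0.96 = 1.640
L(0,0) = 87, L_eff = 1 - 87/255 = 0.658824 (inverted)
t(0,0) = 2.6 - 1.640·0.658824 = 1.520
Σt over all 3·4 pixels = 132644/6375 ≈ 20.8069020
V = pitch²·Σt = 1²·132644/6375 = 20.807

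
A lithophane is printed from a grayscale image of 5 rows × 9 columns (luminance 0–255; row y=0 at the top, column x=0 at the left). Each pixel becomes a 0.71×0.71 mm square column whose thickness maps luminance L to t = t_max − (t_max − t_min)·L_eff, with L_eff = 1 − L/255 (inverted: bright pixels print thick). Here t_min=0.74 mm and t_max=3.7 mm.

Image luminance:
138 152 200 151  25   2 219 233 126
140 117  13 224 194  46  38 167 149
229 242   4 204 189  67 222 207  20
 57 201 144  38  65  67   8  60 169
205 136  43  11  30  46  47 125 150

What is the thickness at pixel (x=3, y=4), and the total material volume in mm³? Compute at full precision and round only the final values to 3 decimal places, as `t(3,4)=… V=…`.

t(3,4)=0.868 V=47.917

span = t_max - t_min = 3.7 - 0.74 = 2.960
L(3,4) = 11, L_eff = 1 - 11/255 = 0.956863 (inverted)
t(3,4) = 3.7 - 2.960·0.956863 = 0.868
Σt over all 5·9 pixels = 242387/2550 ≈ 95.0537255
V = pitch²·Σt = 0.71²·242387/2550 = 47.917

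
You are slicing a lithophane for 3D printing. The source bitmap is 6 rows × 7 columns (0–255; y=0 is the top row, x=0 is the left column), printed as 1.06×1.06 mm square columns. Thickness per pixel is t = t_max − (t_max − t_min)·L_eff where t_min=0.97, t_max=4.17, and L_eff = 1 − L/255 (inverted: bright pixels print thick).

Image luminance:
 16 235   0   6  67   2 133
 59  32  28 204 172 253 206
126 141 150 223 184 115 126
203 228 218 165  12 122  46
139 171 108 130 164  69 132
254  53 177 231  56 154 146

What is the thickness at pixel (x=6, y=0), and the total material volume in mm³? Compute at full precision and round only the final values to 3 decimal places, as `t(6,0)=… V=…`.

t(6,0)=2.639 V=122.705

span = t_max - t_min = 4.17 - 0.97 = 3.200
L(6,0) = 133, L_eff = 1 - 133/255 = 0.478431 (inverted)
t(6,0) = 4.17 - 3.200·0.478431 = 2.639
Σt over all 6·7 pixels = 278479/2550 ≈ 109.2074510
V = pitch²·Σt = 1.06²·278479/2550 = 122.705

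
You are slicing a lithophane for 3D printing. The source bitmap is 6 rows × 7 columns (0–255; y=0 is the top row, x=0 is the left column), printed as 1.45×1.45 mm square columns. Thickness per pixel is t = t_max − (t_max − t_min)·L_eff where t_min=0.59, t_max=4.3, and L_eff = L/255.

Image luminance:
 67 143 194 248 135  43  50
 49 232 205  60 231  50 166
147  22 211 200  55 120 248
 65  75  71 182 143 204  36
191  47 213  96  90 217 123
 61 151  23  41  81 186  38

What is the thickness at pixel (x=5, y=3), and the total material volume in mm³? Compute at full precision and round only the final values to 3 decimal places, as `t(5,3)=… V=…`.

span = t_max - t_min = 4.3 - 0.59 = 3.710
L(5,3) = 204, L_eff = 204/255 = 0.800000
t(5,3) = 4.3 - 3.710·0.800000 = 1.332
Σt over all 6·7 pixels = 267239/2550 ≈ 104.7996078
V = pitch²·Σt = 1.45²·267239/2550 = 220.341

t(5,3)=1.332 V=220.341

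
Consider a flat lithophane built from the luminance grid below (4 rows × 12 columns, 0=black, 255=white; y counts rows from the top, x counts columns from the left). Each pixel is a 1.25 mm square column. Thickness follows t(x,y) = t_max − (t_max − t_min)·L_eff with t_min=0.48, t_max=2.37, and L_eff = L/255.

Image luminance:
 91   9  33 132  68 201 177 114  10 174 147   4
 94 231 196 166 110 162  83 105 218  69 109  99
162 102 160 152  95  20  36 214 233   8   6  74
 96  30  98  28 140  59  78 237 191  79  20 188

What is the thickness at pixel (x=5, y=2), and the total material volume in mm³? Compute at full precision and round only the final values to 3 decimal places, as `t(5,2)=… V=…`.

t(5,2)=2.222 V=116.279

span = t_max - t_min = 2.37 - 0.48 = 1.890
L(5,2) = 20, L_eff = 20/255 = 0.078431
t(5,2) = 2.37 - 1.890·0.078431 = 2.222
Σt over all 4·12 pixels = 158139/2125 ≈ 74.4183529
V = pitch²·Σt = 1.25²·158139/2125 = 116.279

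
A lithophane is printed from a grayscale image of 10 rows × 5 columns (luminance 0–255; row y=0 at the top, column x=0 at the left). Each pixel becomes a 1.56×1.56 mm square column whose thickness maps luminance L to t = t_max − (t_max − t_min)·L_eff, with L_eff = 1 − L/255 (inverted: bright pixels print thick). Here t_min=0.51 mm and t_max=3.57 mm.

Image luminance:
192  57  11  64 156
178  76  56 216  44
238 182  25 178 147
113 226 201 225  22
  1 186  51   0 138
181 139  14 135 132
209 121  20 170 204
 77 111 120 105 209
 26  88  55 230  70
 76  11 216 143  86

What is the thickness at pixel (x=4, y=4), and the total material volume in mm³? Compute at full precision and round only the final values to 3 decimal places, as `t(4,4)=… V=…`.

t(4,4)=2.166 V=235.261

span = t_max - t_min = 3.57 - 0.51 = 3.060
L(4,4) = 138, L_eff = 1 - 138/255 = 0.458824 (inverted)
t(4,4) = 3.57 - 3.060·0.458824 = 2.166
Σt over all 10·5 pixels = 96.672
V = pitch²·Σt = 1.56²·96.672 = 235.261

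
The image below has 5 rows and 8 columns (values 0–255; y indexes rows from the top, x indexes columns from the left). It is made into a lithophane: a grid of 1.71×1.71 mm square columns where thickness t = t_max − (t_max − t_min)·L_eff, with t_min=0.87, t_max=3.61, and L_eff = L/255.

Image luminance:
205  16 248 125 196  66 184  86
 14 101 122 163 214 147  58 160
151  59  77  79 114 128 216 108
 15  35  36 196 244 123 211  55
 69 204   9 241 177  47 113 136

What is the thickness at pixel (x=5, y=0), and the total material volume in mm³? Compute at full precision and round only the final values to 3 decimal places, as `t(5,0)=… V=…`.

span = t_max - t_min = 3.61 - 0.87 = 2.740
L(5,0) = 66, L_eff = 66/255 = 0.258824
t(5,0) = 3.61 - 2.740·0.258824 = 2.901
Σt over all 5·8 pixels = 581612/6375 ≈ 91.2332549
V = pitch²·Σt = 1.71²·581612/6375 = 266.775

t(5,0)=2.901 V=266.775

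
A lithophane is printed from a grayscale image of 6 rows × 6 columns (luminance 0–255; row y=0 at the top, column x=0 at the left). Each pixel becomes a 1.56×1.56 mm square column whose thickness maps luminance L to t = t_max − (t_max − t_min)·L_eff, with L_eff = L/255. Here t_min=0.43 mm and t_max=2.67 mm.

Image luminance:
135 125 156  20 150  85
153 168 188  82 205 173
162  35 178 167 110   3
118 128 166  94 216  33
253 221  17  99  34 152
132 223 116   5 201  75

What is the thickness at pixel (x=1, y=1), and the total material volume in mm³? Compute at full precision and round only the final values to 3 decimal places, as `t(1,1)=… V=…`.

t(1,1)=1.194 V=136.051

span = t_max - t_min = 2.67 - 0.43 = 2.240
L(1,1) = 168, L_eff = 168/255 = 0.658824
t(1,1) = 2.67 - 2.240·0.658824 = 1.194
Σt over all 6·6 pixels = 118799/2125 ≈ 55.9054118
V = pitch²·Σt = 1.56²·118799/2125 = 136.051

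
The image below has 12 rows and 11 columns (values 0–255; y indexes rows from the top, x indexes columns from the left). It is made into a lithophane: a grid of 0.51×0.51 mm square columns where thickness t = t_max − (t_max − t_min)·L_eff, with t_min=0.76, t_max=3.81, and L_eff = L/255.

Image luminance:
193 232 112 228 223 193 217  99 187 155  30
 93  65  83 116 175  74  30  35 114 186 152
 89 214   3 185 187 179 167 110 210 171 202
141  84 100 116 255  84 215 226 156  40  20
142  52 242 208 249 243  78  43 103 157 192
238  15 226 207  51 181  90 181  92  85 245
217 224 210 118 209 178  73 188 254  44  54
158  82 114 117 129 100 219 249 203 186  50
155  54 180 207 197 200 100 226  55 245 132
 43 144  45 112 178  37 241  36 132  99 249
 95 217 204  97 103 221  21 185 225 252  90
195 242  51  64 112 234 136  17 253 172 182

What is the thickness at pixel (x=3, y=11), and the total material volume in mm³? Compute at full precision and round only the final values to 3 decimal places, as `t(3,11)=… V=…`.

span = t_max - t_min = 3.81 - 0.76 = 3.050
L(3,11) = 64, L_eff = 64/255 = 0.250980
t(3,11) = 3.81 - 3.050·0.250980 = 3.045
Σt over all 12·11 pixels = 277799/1020 ≈ 272.3519608
V = pitch²·Σt = 0.51²·277799/1020 = 70.839

t(3,11)=3.045 V=70.839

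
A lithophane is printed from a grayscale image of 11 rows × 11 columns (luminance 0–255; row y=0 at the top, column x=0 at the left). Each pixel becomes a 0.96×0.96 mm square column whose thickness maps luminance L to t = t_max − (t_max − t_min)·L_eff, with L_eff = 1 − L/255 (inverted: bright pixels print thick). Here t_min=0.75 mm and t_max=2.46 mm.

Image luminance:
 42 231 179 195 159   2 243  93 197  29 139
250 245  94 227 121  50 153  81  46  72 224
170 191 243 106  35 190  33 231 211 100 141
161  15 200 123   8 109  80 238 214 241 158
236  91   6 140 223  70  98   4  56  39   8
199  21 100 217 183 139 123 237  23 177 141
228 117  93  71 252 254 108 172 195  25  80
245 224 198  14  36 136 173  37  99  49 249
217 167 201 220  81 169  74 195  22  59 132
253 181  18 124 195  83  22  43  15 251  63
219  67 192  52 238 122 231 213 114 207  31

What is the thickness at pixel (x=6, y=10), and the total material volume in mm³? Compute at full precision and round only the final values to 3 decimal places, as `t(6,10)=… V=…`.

t(6,10)=2.299 V=184.538

span = t_max - t_min = 2.46 - 0.75 = 1.710
L(6,10) = 231, L_eff = 1 - 231/255 = 0.094118 (inverted)
t(6,10) = 2.46 - 1.710·0.094118 = 2.299
Σt over all 11·11 pixels = 851007/4250 ≈ 200.2369412
V = pitch²·Σt = 0.96²·851007/4250 = 184.538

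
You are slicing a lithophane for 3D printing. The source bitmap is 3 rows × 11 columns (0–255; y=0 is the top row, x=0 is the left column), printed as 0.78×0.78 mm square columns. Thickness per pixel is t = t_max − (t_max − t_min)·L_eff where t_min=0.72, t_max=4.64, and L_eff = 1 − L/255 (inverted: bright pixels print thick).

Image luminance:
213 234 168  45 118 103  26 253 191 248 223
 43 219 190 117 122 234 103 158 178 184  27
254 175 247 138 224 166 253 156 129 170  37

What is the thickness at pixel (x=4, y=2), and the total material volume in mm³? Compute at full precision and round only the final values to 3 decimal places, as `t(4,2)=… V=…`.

span = t_max - t_min = 4.64 - 0.72 = 3.920
L(4,2) = 224, L_eff = 1 - 224/255 = 0.121569 (inverted)
t(4,2) = 4.64 - 3.920·0.121569 = 4.163
Σt over all 3·11 pixels = 225126/2125 ≈ 105.9416471
V = pitch²·Σt = 0.78²·225126/2125 = 64.455

t(4,2)=4.163 V=64.455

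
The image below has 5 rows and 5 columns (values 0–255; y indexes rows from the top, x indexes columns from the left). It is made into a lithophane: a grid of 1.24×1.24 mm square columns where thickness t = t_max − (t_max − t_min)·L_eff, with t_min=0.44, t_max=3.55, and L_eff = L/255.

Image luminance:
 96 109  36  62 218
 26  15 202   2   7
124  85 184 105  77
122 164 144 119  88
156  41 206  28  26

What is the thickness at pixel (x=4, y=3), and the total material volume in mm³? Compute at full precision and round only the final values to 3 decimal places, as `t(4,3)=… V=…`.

t(4,3)=2.477 V=90.668

span = t_max - t_min = 3.55 - 0.44 = 3.110
L(4,3) = 88, L_eff = 88/255 = 0.345098
t(4,3) = 3.55 - 3.110·0.345098 = 2.477
Σt over all 5·5 pixels = 501221/8500 ≈ 58.9671765
V = pitch²·Σt = 1.24²·501221/8500 = 90.668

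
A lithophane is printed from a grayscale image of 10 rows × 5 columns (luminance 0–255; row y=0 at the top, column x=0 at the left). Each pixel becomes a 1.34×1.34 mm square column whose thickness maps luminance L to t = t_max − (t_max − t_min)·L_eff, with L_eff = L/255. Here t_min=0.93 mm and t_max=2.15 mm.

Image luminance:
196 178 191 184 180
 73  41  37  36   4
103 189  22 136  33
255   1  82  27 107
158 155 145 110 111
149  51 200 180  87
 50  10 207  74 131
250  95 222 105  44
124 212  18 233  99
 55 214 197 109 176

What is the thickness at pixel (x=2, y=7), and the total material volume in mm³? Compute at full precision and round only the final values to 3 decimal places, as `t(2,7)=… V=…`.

span = t_max - t_min = 2.15 - 0.93 = 1.220
L(2,7) = 222, L_eff = 222/255 = 0.870588
t(2,7) = 2.15 - 1.220·0.870588 = 1.088
Σt over all 10·5 pixels = 1001819/12750 ≈ 78.5740392
V = pitch²·Σt = 1.34²·1001819/12750 = 141.088

t(2,7)=1.088 V=141.088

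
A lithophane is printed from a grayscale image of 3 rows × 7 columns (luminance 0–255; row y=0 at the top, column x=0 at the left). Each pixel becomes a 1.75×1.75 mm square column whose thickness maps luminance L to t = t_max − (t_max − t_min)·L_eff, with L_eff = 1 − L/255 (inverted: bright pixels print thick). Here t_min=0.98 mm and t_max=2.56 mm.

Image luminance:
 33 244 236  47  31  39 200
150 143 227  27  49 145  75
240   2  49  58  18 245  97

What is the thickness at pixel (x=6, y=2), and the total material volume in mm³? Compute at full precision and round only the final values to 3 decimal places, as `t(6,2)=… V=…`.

span = t_max - t_min = 2.56 - 0.98 = 1.580
L(6,2) = 97, L_eff = 1 - 97/255 = 0.619608 (inverted)
t(6,2) = 2.56 - 1.580·0.619608 = 1.581
Σt over all 3·7 pixels = 14948/425 ≈ 35.1717647
V = pitch²·Σt = 1.75²·14948/425 = 107.714

t(6,2)=1.581 V=107.714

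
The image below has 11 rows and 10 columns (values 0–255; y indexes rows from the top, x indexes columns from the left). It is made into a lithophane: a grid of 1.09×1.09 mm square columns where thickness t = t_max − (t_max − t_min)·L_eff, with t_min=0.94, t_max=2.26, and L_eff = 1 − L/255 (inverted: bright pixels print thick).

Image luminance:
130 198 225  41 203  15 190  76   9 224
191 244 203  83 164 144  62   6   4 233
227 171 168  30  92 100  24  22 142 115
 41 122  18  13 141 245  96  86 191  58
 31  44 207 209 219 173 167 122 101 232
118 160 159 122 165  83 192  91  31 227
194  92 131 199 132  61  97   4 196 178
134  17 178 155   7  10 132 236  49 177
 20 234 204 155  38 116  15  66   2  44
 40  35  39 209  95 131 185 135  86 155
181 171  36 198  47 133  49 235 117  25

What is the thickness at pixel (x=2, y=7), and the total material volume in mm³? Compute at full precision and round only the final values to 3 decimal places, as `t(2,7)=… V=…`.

t(2,7)=1.861 V=203.878

span = t_max - t_min = 2.26 - 0.94 = 1.320
L(2,7) = 178, L_eff = 1 - 178/255 = 0.301961 (inverted)
t(2,7) = 2.26 - 1.320·0.301961 = 1.861
Σt over all 11·10 pixels = 171.6
V = pitch²·Σt = 1.09²·171.6 = 203.878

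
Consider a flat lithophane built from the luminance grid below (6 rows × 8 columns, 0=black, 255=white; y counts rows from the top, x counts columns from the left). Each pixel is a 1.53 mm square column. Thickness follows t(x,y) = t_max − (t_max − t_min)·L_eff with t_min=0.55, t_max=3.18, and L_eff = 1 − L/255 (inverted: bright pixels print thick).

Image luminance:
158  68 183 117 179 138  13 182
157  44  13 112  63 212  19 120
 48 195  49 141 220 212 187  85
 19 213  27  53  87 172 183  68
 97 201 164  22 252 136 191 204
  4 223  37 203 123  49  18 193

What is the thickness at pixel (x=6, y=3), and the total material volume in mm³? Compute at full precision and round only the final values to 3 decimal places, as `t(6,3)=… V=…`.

span = t_max - t_min = 3.18 - 0.55 = 2.630
L(6,3) = 183, L_eff = 1 - 183/255 = 0.282353 (inverted)
t(6,3) = 3.18 - 2.630·0.282353 = 2.437
Σt over all 6·8 pixels = 1106401/12750 ≈ 86.7765490
V = pitch²·Σt = 1.53²·1106401/12750 = 203.135

t(6,3)=2.437 V=203.135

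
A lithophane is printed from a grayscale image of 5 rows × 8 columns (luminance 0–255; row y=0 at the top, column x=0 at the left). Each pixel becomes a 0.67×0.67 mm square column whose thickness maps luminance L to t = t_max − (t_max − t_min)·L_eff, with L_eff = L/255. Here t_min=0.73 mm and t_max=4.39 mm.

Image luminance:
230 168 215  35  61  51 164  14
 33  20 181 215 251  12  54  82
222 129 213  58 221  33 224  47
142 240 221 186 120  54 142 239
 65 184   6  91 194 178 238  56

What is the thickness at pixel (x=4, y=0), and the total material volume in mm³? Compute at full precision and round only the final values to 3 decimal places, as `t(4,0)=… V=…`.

t(4,0)=3.514 V=44.750

span = t_max - t_min = 4.39 - 0.73 = 3.660
L(4,0) = 61, L_eff = 61/255 = 0.239216
t(4,0) = 4.39 - 3.660·0.239216 = 3.514
Σt over all 5·8 pixels = 423671/4250 ≈ 99.6872941
V = pitch²·Σt = 0.67²·423671/4250 = 44.750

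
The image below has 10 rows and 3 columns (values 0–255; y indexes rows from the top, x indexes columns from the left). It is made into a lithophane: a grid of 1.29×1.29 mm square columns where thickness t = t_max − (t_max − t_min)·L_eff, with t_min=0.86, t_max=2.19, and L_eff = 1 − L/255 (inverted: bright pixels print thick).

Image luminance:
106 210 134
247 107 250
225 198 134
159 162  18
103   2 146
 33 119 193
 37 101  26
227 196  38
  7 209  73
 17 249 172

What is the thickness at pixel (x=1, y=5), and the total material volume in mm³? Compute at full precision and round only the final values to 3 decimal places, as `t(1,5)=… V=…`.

t(1,5)=1.481 V=76.766

span = t_max - t_min = 2.19 - 0.86 = 1.330
L(1,5) = 119, L_eff = 1 - 119/255 = 0.533333 (inverted)
t(1,5) = 2.19 - 1.330·0.533333 = 1.481
Σt over all 10·3 pixels = 588167/12750 ≈ 46.1307451
V = pitch²·Σt = 1.29²·588167/12750 = 76.766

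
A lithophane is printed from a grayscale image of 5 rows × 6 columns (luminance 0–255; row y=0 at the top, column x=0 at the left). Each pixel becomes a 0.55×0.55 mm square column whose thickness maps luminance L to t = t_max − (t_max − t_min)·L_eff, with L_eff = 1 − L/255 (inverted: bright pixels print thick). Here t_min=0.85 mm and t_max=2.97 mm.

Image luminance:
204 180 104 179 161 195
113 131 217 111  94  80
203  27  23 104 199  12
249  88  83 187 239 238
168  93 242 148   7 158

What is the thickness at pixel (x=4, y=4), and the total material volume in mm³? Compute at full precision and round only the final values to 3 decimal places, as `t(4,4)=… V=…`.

span = t_max - t_min = 2.97 - 0.85 = 2.120
L(4,4) = 7, L_eff = 1 - 7/255 = 0.972549 (inverted)
t(4,4) = 2.97 - 2.120·0.972549 = 0.908
Σt over all 5·6 pixels = 774247/12750 ≈ 60.7252549
V = pitch²·Σt = 0.55²·774247/12750 = 18.369

t(4,4)=0.908 V=18.369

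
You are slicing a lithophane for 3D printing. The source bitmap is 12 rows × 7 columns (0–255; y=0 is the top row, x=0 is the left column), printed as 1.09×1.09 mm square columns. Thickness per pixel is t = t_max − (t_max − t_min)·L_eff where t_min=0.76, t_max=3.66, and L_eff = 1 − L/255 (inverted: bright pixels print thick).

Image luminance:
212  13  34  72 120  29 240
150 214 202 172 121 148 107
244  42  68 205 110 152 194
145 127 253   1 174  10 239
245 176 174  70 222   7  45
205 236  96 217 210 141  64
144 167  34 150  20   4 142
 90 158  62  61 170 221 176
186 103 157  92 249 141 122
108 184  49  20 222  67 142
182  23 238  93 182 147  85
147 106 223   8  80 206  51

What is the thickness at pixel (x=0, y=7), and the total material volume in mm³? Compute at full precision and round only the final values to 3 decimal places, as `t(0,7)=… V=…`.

span = t_max - t_min = 3.66 - 0.76 = 2.900
L(0,7) = 90, L_eff = 1 - 90/255 = 0.647059 (inverted)
t(0,7) = 3.66 - 2.900·0.647059 = 1.784
Σt over all 12·7 pixels = 190.28
V = pitch²·Σt = 1.09²·190.28 = 226.072

t(0,7)=1.784 V=226.072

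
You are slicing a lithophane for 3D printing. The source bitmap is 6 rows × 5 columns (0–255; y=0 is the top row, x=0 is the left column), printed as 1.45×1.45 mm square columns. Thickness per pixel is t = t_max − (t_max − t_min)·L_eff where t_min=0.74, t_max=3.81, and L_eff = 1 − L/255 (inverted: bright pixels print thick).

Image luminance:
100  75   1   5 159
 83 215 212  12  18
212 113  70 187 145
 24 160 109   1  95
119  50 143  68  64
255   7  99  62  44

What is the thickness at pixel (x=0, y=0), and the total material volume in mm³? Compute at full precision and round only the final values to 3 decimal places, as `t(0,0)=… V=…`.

t(0,0)=1.944 V=120.259

span = t_max - t_min = 3.81 - 0.74 = 3.070
L(0,0) = 100, L_eff = 1 - 100/255 = 0.607843 (inverted)
t(0,0) = 3.81 - 3.070·0.607843 = 1.944
Σt over all 6·5 pixels = 57.198
V = pitch²·Σt = 1.45²·57.198 = 120.259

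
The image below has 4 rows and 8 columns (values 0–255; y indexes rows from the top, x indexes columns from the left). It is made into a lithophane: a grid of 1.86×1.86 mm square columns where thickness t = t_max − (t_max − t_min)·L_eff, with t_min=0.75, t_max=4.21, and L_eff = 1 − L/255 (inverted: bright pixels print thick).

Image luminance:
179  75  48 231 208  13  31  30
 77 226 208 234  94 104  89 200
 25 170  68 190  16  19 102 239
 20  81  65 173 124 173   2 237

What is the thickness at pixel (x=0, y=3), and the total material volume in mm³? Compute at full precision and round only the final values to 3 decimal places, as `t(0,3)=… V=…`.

t(0,3)=1.021 V=259.110

span = t_max - t_min = 4.21 - 0.75 = 3.460
L(0,3) = 20, L_eff = 1 - 20/255 = 0.921569 (inverted)
t(0,3) = 4.21 - 3.460·0.921569 = 1.021
Σt over all 4·8 pixels = 954923/12750 ≈ 74.8959216
V = pitch²·Σt = 1.86²·954923/12750 = 259.110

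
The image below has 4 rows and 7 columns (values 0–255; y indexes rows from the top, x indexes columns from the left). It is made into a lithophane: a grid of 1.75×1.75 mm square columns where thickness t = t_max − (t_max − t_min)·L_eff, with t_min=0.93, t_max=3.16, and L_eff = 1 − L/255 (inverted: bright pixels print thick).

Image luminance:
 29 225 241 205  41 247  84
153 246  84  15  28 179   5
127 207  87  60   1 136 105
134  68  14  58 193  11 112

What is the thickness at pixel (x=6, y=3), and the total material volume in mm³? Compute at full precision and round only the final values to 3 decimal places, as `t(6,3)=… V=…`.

t(6,3)=1.909 V=162.637

span = t_max - t_min = 3.16 - 0.93 = 2.230
L(6,3) = 112, L_eff = 1 - 112/255 = 0.560784 (inverted)
t(6,3) = 3.16 - 2.230·0.560784 = 1.909
Σt over all 4·7 pixels = 270841/5100 ≈ 53.1060784
V = pitch²·Σt = 1.75²·270841/5100 = 162.637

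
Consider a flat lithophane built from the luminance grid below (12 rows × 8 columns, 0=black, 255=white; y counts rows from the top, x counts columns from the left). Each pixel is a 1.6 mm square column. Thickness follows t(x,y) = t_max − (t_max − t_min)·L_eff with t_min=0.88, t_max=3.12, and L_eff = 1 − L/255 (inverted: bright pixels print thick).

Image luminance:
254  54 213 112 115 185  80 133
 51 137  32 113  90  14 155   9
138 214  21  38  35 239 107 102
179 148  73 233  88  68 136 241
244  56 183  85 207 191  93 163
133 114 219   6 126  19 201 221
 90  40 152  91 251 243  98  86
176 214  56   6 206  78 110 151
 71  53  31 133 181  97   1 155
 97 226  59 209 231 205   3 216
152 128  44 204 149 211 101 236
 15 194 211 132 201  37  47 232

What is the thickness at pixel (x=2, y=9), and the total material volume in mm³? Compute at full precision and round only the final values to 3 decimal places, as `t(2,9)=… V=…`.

span = t_max - t_min = 3.12 - 0.88 = 2.240
L(2,9) = 59, L_eff = 1 - 59/255 = 0.768627 (inverted)
t(2,9) = 3.12 - 2.240·0.768627 = 1.398
Σt over all 12·8 pixels = 410576/2125 ≈ 193.2122353
V = pitch²·Σt = 1.6²·410576/2125 = 494.623

t(2,9)=1.398 V=494.623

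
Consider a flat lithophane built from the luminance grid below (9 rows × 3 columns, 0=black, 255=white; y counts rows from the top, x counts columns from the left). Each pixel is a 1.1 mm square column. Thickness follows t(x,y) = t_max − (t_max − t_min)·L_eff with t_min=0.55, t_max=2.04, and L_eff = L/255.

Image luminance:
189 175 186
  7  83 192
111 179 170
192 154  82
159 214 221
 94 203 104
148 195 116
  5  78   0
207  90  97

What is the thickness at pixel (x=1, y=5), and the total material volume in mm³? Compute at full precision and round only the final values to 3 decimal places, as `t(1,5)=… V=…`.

t(1,5)=0.854 V=40.834

span = t_max - t_min = 2.04 - 0.55 = 1.490
L(1,5) = 203, L_eff = 203/255 = 0.796078
t(1,5) = 2.04 - 1.490·0.796078 = 0.854
Σt over all 9·3 pixels = 286847/8500 ≈ 33.7467059
V = pitch²·Σt = 1.1²·286847/8500 = 40.834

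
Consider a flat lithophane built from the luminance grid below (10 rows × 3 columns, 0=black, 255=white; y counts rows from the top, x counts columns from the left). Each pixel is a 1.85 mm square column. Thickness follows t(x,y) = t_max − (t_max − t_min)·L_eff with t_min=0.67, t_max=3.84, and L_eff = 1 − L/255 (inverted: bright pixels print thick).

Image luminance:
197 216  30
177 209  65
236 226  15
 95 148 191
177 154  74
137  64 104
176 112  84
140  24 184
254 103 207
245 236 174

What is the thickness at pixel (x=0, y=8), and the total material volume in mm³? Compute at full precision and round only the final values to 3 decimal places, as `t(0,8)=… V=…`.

span = t_max - t_min = 3.84 - 0.67 = 3.170
L(0,8) = 254, L_eff = 1 - 254/255 = 0.003922 (inverted)
t(0,8) = 3.84 - 3.170·0.003922 = 3.828
Σt over all 10·3 pixels = 28301/375 ≈ 75.4693333
V = pitch²·Σt = 1.85²·28301/375 = 258.294

t(0,8)=3.828 V=258.294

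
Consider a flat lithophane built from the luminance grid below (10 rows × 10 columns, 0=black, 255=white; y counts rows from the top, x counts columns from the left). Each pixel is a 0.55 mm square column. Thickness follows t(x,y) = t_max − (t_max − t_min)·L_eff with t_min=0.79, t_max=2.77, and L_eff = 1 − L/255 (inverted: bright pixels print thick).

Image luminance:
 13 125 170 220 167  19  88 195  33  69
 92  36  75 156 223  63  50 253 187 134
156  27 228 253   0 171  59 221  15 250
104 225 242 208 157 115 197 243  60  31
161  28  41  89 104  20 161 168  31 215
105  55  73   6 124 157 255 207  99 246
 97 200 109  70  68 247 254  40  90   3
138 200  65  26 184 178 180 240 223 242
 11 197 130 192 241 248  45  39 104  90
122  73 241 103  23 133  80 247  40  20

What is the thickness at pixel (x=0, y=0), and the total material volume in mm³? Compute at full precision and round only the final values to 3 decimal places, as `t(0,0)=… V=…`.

t(0,0)=0.891 V=54.216

span = t_max - t_min = 2.77 - 0.79 = 1.980
L(0,0) = 13, L_eff = 1 - 13/255 = 0.949020 (inverted)
t(0,0) = 2.77 - 1.980·0.949020 = 0.891
Σt over all 10·10 pixels = 380857/2125 ≈ 179.2268235
V = pitch²·Σt = 0.55²·380857/2125 = 54.216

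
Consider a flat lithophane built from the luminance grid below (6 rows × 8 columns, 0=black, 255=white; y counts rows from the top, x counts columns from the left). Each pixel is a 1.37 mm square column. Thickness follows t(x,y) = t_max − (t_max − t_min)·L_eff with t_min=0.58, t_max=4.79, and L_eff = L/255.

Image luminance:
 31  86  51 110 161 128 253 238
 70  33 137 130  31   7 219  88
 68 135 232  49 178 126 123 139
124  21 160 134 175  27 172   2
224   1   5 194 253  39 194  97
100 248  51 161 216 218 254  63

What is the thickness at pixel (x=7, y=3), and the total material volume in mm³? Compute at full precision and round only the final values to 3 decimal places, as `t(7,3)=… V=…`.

span = t_max - t_min = 4.79 - 0.58 = 4.210
L(7,3) = 2, L_eff = 2/255 = 0.007843
t(7,3) = 4.79 - 4.210·0.007843 = 4.757
Σt over all 6·8 pixels = 838871/6375 ≈ 131.5876078
V = pitch²·Σt = 1.37²·838871/6375 = 246.977

t(7,3)=4.757 V=246.977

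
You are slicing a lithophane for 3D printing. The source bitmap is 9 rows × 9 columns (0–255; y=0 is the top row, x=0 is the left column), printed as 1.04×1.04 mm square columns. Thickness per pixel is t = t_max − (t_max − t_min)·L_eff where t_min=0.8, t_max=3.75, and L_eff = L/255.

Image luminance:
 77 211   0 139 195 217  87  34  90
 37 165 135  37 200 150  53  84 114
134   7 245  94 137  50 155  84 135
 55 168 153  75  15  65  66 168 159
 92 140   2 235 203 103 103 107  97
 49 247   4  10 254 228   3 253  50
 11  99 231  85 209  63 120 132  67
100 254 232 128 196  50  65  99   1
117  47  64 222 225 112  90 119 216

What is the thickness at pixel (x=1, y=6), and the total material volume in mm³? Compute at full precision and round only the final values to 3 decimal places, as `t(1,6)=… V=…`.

t(1,6)=2.605 V=209.366

span = t_max - t_min = 3.75 - 0.8 = 2.950
L(1,6) = 99, L_eff = 99/255 = 0.388235
t(1,6) = 3.75 - 2.950·0.388235 = 2.605
Σt over all 9·9 pixels = 987209/5100 ≈ 193.5703922
V = pitch²·Σt = 1.04²·987209/5100 = 209.366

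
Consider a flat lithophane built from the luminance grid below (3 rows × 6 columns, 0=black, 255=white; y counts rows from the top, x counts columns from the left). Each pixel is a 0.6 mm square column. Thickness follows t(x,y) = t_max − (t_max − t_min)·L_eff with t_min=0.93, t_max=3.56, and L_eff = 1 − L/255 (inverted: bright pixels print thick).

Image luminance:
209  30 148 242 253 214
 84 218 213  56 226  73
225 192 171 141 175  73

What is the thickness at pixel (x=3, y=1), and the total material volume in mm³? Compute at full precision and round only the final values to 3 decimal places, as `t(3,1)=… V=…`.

t(3,1)=1.508 V=16.954

span = t_max - t_min = 3.56 - 0.93 = 2.630
L(3,1) = 56, L_eff = 1 - 56/255 = 0.780392 (inverted)
t(3,1) = 3.56 - 2.630·0.780392 = 1.508
Σt over all 3·6 pixels = 400293/8500 ≈ 47.0932941
V = pitch²·Σt = 0.6²·400293/8500 = 16.954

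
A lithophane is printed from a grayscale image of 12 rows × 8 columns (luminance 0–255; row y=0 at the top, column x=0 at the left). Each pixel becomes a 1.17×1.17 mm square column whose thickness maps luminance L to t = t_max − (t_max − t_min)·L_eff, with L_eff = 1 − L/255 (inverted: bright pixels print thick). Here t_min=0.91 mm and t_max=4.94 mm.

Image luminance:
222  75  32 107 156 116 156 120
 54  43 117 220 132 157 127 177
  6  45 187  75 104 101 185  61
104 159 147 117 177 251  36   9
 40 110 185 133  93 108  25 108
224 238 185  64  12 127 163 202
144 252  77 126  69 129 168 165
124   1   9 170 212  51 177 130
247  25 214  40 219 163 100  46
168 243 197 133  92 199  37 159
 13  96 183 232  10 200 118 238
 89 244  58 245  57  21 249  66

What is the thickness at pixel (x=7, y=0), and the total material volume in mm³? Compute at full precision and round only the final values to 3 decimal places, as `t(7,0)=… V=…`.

span = t_max - t_min = 4.94 - 0.91 = 4.030
L(7,0) = 120, L_eff = 1 - 120/255 = 0.529412 (inverted)
t(7,0) = 4.94 - 4.030·0.529412 = 2.806
Σt over all 12·8 pixels = 7143071/25500 ≈ 280.1204314
V = pitch²·Σt = 1.17²·7143071/25500 = 383.457

t(7,0)=2.806 V=383.457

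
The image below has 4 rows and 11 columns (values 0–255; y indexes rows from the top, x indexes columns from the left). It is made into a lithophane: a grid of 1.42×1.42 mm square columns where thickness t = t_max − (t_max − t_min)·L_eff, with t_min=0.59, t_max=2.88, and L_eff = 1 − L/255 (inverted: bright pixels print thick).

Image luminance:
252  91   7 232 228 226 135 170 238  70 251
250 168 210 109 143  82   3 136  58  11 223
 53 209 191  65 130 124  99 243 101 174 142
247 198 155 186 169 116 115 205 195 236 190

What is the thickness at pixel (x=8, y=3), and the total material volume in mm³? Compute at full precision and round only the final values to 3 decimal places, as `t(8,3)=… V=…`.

t(8,3)=2.341 V=176.132

span = t_max - t_min = 2.88 - 0.59 = 2.290
L(8,3) = 195, L_eff = 1 - 195/255 = 0.235294 (inverted)
t(8,3) = 2.88 - 2.290·0.235294 = 2.341
Σt over all 4·11 pixels = 556856/6375 ≈ 87.3499608
V = pitch²·Σt = 1.42²·556856/6375 = 176.132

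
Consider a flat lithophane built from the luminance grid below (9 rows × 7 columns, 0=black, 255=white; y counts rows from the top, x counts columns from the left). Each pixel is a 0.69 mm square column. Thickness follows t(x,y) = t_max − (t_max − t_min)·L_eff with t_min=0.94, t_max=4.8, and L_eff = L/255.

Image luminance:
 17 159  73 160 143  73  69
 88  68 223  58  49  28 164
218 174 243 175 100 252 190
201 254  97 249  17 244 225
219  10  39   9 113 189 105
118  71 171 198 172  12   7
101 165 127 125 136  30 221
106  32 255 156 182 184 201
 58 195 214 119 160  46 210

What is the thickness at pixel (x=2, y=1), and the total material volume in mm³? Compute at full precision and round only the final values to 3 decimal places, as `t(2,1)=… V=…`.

span = t_max - t_min = 4.8 - 0.94 = 3.860
L(2,1) = 223, L_eff = 223/255 = 0.874510
t(2,1) = 4.8 - 3.860·0.874510 = 1.424
Σt over all 9·7 pixels = 2221469/12750 ≈ 174.2328627
V = pitch²·Σt = 0.69²·2221469/12750 = 82.952

t(2,1)=1.424 V=82.952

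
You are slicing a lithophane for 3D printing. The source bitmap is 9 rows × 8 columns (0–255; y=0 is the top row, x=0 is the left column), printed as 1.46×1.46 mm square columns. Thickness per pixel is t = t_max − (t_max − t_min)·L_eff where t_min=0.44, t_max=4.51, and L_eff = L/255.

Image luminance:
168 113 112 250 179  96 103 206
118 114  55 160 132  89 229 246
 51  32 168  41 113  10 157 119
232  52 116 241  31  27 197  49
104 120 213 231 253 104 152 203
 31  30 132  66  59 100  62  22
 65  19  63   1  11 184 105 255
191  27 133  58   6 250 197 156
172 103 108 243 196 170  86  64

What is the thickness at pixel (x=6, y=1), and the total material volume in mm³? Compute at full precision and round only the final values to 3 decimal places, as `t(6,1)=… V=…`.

span = t_max - t_min = 4.51 - 0.44 = 4.070
L(6,1) = 229, L_eff = 229/255 = 0.898039
t(6,1) = 4.51 - 4.070·0.898039 = 0.855
Σt over all 9·8 pixels = 1572901/8500 ≈ 185.0471765
V = pitch²·Σt = 1.46²·1572901/8500 = 394.447

t(6,1)=0.855 V=394.447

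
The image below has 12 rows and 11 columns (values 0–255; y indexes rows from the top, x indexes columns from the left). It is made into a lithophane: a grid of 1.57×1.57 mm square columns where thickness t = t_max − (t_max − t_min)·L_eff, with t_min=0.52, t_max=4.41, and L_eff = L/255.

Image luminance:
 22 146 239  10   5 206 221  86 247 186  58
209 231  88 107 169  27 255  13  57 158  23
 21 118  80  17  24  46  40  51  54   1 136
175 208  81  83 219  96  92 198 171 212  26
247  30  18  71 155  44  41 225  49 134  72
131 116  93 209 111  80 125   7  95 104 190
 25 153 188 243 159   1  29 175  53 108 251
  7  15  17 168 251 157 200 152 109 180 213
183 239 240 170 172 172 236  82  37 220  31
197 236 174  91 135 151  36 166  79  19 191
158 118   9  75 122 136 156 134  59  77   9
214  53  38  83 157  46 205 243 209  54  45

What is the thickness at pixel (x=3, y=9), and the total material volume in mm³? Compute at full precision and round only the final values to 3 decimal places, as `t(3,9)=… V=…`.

t(3,9)=3.022 V=841.887

span = t_max - t_min = 4.41 - 0.52 = 3.890
L(3,9) = 91, L_eff = 91/255 = 0.356863
t(3,9) = 4.41 - 3.890·0.356863 = 3.022
Σt over all 12·11 pixels = 870953/2550 ≈ 341.5501961
V = pitch²·Σt = 1.57²·870953/2550 = 841.887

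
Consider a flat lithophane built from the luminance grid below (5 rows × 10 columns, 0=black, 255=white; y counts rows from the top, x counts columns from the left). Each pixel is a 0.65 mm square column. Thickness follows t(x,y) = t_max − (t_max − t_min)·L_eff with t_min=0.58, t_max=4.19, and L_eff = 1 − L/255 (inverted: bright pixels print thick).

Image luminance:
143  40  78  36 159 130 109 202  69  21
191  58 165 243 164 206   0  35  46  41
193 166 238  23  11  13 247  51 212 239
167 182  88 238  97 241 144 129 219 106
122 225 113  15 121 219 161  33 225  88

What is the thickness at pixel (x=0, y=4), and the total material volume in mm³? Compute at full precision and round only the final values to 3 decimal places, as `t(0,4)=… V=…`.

t(0,4)=2.307 V=50.903

span = t_max - t_min = 4.19 - 0.58 = 3.610
L(0,4) = 122, L_eff = 1 - 122/255 = 0.521569 (inverted)
t(0,4) = 4.19 - 3.610·0.521569 = 2.307
Σt over all 5·10 pixels = 512047/4250 ≈ 120.4816471
V = pitch²·Σt = 0.65²·512047/4250 = 50.903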